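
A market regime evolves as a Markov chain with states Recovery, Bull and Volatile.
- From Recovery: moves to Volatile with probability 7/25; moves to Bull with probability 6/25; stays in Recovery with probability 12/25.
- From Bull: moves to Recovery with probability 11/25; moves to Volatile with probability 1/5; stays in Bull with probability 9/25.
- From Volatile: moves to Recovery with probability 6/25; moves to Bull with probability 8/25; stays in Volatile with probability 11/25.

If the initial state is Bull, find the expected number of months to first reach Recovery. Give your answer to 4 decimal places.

2.5815

Let t(s) be the expected number of months to first reach Recovery from state s, with t(Recovery) = 0. Conditioning on the first month:
t(Bull) = 1 + 0.36·t(Bull) + 0.2·t(Volatile)
t(Volatile) = 1 + 0.32·t(Bull) + 0.44·t(Volatile)
Solving: t(Bull) = 2.5815, t(Volatile) = 3.2609.
Expected months from Bull to Recovery: 2.5815.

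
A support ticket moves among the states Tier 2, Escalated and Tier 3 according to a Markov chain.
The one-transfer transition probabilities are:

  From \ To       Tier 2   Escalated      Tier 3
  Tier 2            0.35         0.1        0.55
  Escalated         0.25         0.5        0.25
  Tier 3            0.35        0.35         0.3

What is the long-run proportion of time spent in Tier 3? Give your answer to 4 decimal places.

0.3636

Let the stationary distribution be π with π = πP and π_1 + π_2 + π_3 = 1.
π_1 = 0.35·π_1 + 0.25·π_2 + 0.35·π_3
π_2 = 0.1·π_1 + 0.5·π_2 + 0.35·π_3
Solving with the normalization constraint gives π = (0.3182, 0.3182, 0.3636).
So the stationary probability of Tier 3 is 0.3636.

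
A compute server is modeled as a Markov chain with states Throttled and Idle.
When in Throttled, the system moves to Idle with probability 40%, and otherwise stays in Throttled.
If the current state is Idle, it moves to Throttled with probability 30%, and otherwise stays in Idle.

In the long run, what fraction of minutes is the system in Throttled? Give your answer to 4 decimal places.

0.4286

Let the stationary distribution be π with π = πP and π_1 + π_2 = 1.
π_1 = 0.6·π_1 + 0.3·π_2
Solving with the normalization constraint gives π = (0.4286, 0.5714).
So the stationary probability of Throttled is 0.4286.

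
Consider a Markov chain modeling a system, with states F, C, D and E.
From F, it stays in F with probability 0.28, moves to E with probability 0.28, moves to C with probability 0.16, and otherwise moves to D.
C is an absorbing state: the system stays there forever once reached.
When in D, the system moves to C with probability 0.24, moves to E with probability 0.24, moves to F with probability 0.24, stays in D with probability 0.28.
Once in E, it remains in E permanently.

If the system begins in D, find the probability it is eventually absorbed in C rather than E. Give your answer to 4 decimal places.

0.4681

Let h(s) be the probability of absorption at C starting from transient state s. Then h(C) = 1 and h(E) = 0. By first-step analysis:
h(F) = 0.28·h(F) + 0.16·1 + 0.28·h(D) + 0.28·0
h(D) = 0.24·h(F) + 0.24·1 + 0.28·h(D) + 0.24·0
Solving: h(F) = 0.4043, h(D) = 0.4681.
Starting from D, the probability is 0.4681.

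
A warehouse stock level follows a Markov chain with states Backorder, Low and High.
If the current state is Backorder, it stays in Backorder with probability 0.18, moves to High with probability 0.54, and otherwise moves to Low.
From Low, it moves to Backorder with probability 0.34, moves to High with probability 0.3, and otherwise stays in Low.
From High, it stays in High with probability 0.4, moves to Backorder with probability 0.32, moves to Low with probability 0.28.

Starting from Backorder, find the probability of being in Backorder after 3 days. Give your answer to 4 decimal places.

0.2840

Propagate the distribution vector 3 days from Backorder.
After 0 days: (1.0000, 0.0000, 0.0000)
After 1 day: (0.1800, 0.2800, 0.5400)
After 2 days: (0.3004, 0.3024, 0.3972)
After 3 days: (0.2840, 0.3042, 0.4118)
P(in Backorder after 3 days) = 0.2840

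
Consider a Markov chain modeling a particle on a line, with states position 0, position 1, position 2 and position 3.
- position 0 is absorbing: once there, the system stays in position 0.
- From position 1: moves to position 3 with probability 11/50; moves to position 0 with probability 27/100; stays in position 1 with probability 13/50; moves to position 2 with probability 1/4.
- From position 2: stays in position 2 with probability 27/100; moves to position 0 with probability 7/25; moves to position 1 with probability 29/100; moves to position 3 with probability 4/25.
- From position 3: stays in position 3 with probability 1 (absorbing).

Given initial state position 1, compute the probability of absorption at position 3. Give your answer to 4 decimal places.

0.4289

Let h(s) be the probability of absorption at position 3 starting from transient state s. Then h(position 3) = 1 and h(position 0) = 0. By first-step analysis:
h(position 1) = 0.27·0 + 0.26·h(position 1) + 0.25·h(position 2) + 0.22·1
h(position 2) = 0.28·0 + 0.29·h(position 1) + 0.27·h(position 2) + 0.16·1
Solving: h(position 1) = 0.4289, h(position 2) = 0.3896.
Starting from position 1, the probability is 0.4289.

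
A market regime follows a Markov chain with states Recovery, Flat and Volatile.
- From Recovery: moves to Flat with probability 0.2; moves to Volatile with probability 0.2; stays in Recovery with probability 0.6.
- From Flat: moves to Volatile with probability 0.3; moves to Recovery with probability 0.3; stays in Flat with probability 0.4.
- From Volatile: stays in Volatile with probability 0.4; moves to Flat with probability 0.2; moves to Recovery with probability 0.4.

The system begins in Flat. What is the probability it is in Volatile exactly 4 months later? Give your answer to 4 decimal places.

0.2832

Propagate the distribution vector 4 months from Flat.
After 0 months: (0.0000, 1.0000, 0.0000)
After 1 month: (0.3000, 0.4000, 0.3000)
After 2 months: (0.4200, 0.2800, 0.3000)
After 3 months: (0.4560, 0.2560, 0.2880)
After 4 months: (0.4656, 0.2512, 0.2832)
P(in Volatile after 4 months) = 0.2832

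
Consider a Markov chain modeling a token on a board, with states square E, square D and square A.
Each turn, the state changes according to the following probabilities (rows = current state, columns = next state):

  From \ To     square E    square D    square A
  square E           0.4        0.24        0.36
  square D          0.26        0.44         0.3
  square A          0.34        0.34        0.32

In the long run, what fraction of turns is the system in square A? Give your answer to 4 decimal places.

0.3265

Let the stationary distribution be π with π = πP and π_1 + π_2 + π_3 = 1.
π_1 = 0.4·π_1 + 0.26·π_2 + 0.34·π_3
π_2 = 0.24·π_1 + 0.44·π_2 + 0.34·π_3
Solving with the normalization constraint gives π = (0.3327, 0.3408, 0.3265).
So the stationary probability of square A is 0.3265.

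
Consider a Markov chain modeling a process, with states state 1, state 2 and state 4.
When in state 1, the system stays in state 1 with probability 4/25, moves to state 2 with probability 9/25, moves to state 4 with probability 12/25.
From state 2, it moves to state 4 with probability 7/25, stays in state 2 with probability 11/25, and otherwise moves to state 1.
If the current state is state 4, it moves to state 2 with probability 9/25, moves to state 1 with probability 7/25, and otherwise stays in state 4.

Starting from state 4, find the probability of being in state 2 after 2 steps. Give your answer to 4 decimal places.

0.3888

Sum over the intermediate state after 1 step:
P = P(state 4→state 1)·P(state 1→state 2) + P(state 4→state 2)·P(state 2→state 2) + P(state 4→state 4)·P(state 4→state 2)
  = 0.28×0.36 + 0.36×0.44 + 0.36×0.36
  = 0.1008 + 0.1584 + 0.1296 = 0.3888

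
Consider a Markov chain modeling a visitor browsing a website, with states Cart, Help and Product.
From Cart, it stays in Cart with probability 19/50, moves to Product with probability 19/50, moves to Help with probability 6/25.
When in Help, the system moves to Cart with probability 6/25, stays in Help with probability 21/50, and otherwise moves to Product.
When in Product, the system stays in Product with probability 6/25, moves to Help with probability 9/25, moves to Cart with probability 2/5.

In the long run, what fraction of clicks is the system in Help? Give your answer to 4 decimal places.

Let the stationary distribution be π with π = πP and π_1 + π_2 + π_3 = 1.
π_1 = 0.38·π_1 + 0.24·π_2 + 0.4·π_3
π_2 = 0.24·π_1 + 0.42·π_2 + 0.36·π_3
Solving with the normalization constraint gives π = (0.3389, 0.3397, 0.3214).
So the stationary probability of Help is 0.3397.

0.3397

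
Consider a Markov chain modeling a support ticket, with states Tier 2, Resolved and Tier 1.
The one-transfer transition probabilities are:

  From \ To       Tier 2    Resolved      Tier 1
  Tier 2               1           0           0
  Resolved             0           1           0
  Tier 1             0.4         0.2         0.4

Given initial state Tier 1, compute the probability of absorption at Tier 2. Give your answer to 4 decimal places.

Let h(s) be the probability of absorption at Tier 2 starting from transient state s. Then h(Tier 2) = 1 and h(Resolved) = 0. By first-step analysis:
h(Tier 1) = 0.4·1 + 0.2·0 + 0.4·h(Tier 1)
Solving: h(Tier 1) = 0.6667.
Starting from Tier 1, the probability is 0.6667.

0.6667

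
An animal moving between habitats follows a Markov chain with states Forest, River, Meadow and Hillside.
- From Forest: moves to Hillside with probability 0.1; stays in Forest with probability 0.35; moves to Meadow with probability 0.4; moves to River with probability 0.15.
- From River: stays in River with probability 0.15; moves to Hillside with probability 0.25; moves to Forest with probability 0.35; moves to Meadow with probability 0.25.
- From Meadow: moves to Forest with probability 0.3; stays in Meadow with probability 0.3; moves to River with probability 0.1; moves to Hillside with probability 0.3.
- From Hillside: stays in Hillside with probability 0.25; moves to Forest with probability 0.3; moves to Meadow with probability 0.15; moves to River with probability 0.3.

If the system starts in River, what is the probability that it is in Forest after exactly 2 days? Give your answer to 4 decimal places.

0.3250

Propagate the distribution vector 2 days from River.
After 0 days: (0.0000, 1.0000, 0.0000, 0.0000)
After 1 day: (0.3500, 0.1500, 0.2500, 0.2500)
After 2 days: (0.3250, 0.1750, 0.2900, 0.2100)
P(in Forest after 2 days) = 0.3250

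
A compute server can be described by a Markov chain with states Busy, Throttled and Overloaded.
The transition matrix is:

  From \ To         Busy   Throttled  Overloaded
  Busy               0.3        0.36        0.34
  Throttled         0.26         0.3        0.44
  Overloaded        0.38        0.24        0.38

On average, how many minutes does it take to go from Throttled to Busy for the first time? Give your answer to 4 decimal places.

Let t(s) be the expected number of minutes to first reach Busy from state s, with t(Busy) = 0. Conditioning on the first minute:
t(Throttled) = 1 + 0.3·t(Throttled) + 0.44·t(Overloaded)
t(Overloaded) = 1 + 0.24·t(Throttled) + 0.38·t(Overloaded)
Solving: t(Throttled) = 3.2278, t(Overloaded) = 2.8624.
Expected minutes from Throttled to Busy: 3.2278.

3.2278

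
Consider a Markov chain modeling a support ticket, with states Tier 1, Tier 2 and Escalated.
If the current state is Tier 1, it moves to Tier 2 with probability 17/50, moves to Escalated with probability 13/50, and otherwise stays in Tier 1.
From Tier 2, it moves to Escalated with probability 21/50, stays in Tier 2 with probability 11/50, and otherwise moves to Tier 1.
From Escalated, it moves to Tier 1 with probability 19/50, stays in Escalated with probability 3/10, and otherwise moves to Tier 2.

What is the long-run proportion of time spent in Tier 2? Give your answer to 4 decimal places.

0.2978

Let the stationary distribution be π with π = πP and π_1 + π_2 + π_3 = 1.
π_1 = 0.4·π_1 + 0.36·π_2 + 0.38·π_3
π_2 = 0.34·π_1 + 0.22·π_2 + 0.32·π_3
Solving with the normalization constraint gives π = (0.3817, 0.2978, 0.3205).
So the stationary probability of Tier 2 is 0.2978.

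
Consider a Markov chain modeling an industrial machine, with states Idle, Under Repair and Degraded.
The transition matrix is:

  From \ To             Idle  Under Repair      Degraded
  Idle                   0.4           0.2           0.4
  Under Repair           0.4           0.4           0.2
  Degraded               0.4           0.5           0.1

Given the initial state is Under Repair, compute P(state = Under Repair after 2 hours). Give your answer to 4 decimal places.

0.3400

Sum over the intermediate state after 1 hour:
P = P(Under Repair→Idle)·P(Idle→Under Repair) + P(Under Repair→Under Repair)·P(Under Repair→Under Repair) + P(Under Repair→Degraded)·P(Degraded→Under Repair)
  = 0.4×0.2 + 0.4×0.4 + 0.2×0.5
  = 0.0800 + 0.1600 + 0.1000 = 0.3400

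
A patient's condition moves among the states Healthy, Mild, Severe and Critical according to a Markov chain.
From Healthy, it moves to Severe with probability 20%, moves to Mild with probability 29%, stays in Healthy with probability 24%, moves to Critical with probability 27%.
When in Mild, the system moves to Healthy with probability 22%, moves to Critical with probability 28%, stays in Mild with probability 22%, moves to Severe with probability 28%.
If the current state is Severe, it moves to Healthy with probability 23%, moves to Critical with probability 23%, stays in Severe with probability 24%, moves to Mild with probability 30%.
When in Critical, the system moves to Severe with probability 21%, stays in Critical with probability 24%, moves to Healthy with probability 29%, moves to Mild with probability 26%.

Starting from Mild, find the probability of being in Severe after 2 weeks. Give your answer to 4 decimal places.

0.2316

Propagate the distribution vector 2 weeks from Mild.
After 0 weeks: (0.0000, 1.0000, 0.0000, 0.0000)
After 1 week: (0.2200, 0.2200, 0.2800, 0.2800)
After 2 weeks: (0.2468, 0.2690, 0.2316, 0.2526)
P(in Severe after 2 weeks) = 0.2316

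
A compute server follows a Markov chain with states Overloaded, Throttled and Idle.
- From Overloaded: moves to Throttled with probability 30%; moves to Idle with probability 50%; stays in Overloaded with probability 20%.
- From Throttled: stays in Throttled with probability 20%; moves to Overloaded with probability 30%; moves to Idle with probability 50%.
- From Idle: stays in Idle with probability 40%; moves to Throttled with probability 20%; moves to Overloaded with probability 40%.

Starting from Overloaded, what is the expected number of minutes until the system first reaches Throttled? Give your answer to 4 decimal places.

Let t(s) be the expected number of minutes to first reach Throttled from state s, with t(Throttled) = 0. Conditioning on the first minute:
t(Overloaded) = 1 + 0.2·t(Overloaded) + 0.5·t(Idle)
t(Idle) = 1 + 0.4·t(Overloaded) + 0.4·t(Idle)
Solving: t(Overloaded) = 3.9286, t(Idle) = 4.2857.
Expected minutes from Overloaded to Throttled: 3.9286.

3.9286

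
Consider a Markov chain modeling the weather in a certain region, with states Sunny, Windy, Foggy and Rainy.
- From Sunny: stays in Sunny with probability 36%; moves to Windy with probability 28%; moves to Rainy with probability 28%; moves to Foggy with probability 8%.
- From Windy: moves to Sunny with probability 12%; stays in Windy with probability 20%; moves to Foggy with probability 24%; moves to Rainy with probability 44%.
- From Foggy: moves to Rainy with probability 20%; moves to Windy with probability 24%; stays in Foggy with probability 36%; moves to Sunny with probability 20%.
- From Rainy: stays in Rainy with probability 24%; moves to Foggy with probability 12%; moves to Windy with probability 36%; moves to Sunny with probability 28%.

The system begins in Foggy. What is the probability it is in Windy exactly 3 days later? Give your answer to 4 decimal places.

Propagate the distribution vector 3 days from Foggy.
After 0 days: (0.0000, 0.0000, 1.0000, 0.0000)
After 1 day: (0.2000, 0.2400, 0.3600, 0.2000)
After 2 days: (0.2288, 0.2624, 0.2272, 0.2816)
After 3 days: (0.2381, 0.2724, 0.1969, 0.2925)
P(in Windy after 3 days) = 0.2724

0.2724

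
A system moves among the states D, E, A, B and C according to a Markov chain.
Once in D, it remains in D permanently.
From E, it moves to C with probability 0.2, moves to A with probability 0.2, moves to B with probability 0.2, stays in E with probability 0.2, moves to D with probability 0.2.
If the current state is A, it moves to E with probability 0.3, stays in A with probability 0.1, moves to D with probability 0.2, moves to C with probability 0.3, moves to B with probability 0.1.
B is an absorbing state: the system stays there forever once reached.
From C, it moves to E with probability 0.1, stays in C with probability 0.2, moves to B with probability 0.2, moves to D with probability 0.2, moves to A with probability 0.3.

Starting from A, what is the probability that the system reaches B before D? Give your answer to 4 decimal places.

Let h(s) be the probability of absorption at B starting from transient state s. Then h(B) = 1 and h(D) = 0. By first-step analysis:
h(E) = 0.2·0 + 0.2·h(E) + 0.2·h(A) + 0.2·1 + 0.2·h(C)
h(A) = 0.2·0 + 0.3·h(E) + 0.1·h(A) + 0.1·1 + 0.3·h(C)
h(C) = 0.2·0 + 0.1·h(E) + 0.3·h(A) + 0.2·1 + 0.2·h(C)
Solving: h(E) = 0.4734, h(A) = 0.4251, h(C) = 0.4686.
Starting from A, the probability is 0.4251.

0.4251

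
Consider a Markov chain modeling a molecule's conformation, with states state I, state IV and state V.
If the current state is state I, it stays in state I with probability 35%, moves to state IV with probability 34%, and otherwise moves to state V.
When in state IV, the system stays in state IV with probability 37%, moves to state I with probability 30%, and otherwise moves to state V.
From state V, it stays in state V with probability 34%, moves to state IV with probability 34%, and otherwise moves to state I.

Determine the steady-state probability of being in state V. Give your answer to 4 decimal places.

0.3268

Let the stationary distribution be π with π = πP and π_1 + π_2 + π_3 = 1.
π_1 = 0.35·π_1 + 0.3·π_2 + 0.32·π_3
π_2 = 0.34·π_1 + 0.37·π_2 + 0.34·π_3
Solving with the normalization constraint gives π = (0.3227, 0.3505, 0.3268).
So the stationary probability of state V is 0.3268.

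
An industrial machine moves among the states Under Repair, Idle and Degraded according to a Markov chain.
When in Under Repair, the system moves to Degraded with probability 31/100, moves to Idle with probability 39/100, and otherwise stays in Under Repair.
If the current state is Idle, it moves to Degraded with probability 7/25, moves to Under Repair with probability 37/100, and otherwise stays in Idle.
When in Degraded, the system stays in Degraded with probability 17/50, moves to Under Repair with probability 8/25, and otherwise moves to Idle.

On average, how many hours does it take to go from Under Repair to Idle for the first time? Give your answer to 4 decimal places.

2.6736

Let t(s) be the expected number of hours to first reach Idle from state s, with t(Idle) = 0. Conditioning on the first hour:
t(Under Repair) = 1 + 0.3·t(Under Repair) + 0.31·t(Degraded)
t(Degraded) = 1 + 0.32·t(Under Repair) + 0.34·t(Degraded)
Solving: t(Under Repair) = 2.6736, t(Degraded) = 2.8115.
Expected hours from Under Repair to Idle: 2.6736.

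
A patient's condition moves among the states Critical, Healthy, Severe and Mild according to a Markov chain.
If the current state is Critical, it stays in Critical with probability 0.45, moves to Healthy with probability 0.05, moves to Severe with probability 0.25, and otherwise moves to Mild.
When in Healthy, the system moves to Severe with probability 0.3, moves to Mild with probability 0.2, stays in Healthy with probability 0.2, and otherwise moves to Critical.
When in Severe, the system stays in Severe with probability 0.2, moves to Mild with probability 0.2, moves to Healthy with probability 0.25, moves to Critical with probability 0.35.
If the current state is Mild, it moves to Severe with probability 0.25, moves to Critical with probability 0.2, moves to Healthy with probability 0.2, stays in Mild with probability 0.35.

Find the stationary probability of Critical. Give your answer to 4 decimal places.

0.3374

Let the stationary distribution be π with π = πP and π_1 + π_2 + π_3 + π_4 = 1.
π_1 = 0.45·π_1 + 0.3·π_2 + 0.35·π_3 + 0.2·π_4
π_2 = 0.05·π_1 + 0.2·π_2 + 0.25·π_3 + 0.2·π_4
π_3 = 0.25·π_1 + 0.3·π_2 + 0.2·π_3 + 0.25·π_4
Solving with the normalization constraint gives π = (0.3374, 0.1617, 0.2458, 0.2551).
So the stationary probability of Critical is 0.3374.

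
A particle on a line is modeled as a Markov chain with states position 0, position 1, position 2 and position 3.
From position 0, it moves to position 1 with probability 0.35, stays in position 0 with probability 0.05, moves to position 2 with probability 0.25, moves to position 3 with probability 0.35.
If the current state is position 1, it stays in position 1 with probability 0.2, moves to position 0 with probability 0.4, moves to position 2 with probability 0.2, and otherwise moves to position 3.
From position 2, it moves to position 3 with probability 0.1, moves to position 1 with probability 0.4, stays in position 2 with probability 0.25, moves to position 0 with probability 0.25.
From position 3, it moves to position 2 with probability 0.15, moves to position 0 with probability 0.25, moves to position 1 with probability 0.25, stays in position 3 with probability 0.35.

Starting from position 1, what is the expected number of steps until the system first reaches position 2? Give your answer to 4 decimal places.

5.0215

Let t(s) be the expected number of steps to first reach position 2 from state s, with t(position 2) = 0. Conditioning on the first step:
t(position 0) = 1 + 0.05·t(position 0) + 0.35·t(position 1) + 0.35·t(position 3)
t(position 1) = 1 + 0.4·t(position 0) + 0.2·t(position 1) + 0.2·t(position 3)
t(position 3) = 1 + 0.25·t(position 0) + 0.25·t(position 1) + 0.35·t(position 3)
Solving: t(position 0) = 4.8712, t(position 1) = 5.0215, t(position 3) = 5.3433.
Expected steps from position 1 to position 2: 5.0215.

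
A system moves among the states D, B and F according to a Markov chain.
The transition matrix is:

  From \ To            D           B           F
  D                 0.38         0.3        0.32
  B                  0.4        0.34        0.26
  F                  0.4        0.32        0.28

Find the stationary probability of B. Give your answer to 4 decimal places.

0.3185

Let the stationary distribution be π with π = πP and π_1 + π_2 + π_3 = 1.
π_1 = 0.38·π_1 + 0.4·π_2 + 0.4·π_3
π_2 = 0.3·π_1 + 0.34·π_2 + 0.32·π_3
Solving with the normalization constraint gives π = (0.3922, 0.3185, 0.2893).
So the stationary probability of B is 0.3185.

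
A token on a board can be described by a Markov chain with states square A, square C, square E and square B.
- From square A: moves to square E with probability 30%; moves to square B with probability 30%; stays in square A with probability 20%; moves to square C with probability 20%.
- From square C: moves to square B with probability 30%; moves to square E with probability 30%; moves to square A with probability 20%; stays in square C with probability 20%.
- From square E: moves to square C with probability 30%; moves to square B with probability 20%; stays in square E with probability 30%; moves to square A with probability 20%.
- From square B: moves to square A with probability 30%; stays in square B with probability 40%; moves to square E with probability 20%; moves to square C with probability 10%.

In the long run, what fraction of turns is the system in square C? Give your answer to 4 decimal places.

Let the stationary distribution be π with π = πP and π_1 + π_2 + π_3 + π_4 = 1.
π_1 = 0.2·π_1 + 0.2·π_2 + 0.2·π_3 + 0.3·π_4
π_2 = 0.2·π_1 + 0.2·π_2 + 0.3·π_3 + 0.1·π_4
π_3 = 0.3·π_1 + 0.3·π_2 + 0.3·π_3 + 0.2·π_4
Solving with the normalization constraint gives π = (0.2303, 0.1966, 0.2697, 0.3034).
So the stationary probability of square C is 0.1966.

0.1966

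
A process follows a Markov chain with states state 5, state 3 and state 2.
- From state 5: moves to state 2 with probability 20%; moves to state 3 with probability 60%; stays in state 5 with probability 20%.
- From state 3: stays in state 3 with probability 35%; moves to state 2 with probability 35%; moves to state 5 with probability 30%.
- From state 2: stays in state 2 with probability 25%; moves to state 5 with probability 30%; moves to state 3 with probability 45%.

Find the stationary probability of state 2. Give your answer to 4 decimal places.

0.2810

Let the stationary distribution be π with π = πP and π_1 + π_2 + π_3 = 1.
π_1 = 0.2·π_1 + 0.3·π_2 + 0.3·π_3
π_2 = 0.6·π_1 + 0.35·π_2 + 0.45·π_3
Solving with the normalization constraint gives π = (0.2727, 0.4463, 0.2810).
So the stationary probability of state 2 is 0.2810.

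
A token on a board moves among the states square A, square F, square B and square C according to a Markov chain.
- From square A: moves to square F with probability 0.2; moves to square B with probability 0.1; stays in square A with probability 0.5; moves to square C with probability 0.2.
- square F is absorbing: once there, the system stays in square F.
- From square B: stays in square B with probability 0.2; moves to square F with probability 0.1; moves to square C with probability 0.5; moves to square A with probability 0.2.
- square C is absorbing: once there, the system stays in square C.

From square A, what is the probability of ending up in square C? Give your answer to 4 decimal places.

Let h(s) be the probability of absorption at square C starting from transient state s. Then h(square C) = 1 and h(square F) = 0. By first-step analysis:
h(square A) = 0.5·h(square A) + 0.2·0 + 0.1·h(square B) + 0.2·1
h(square B) = 0.2·h(square A) + 0.1·0 + 0.2·h(square B) + 0.5·1
Solving: h(square A) = 0.5526, h(square B) = 0.7632.
Starting from square A, the probability is 0.5526.

0.5526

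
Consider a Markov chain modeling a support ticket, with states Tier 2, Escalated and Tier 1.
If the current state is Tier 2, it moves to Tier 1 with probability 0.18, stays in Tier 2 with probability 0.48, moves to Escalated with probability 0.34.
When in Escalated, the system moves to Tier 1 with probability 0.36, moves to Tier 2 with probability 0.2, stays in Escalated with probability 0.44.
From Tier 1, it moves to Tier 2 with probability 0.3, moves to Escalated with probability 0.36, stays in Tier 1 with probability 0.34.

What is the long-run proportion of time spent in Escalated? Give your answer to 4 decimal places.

Let the stationary distribution be π with π = πP and π_1 + π_2 + π_3 = 1.
π_1 = 0.48·π_1 + 0.2·π_2 + 0.3·π_3
π_2 = 0.34·π_1 + 0.44·π_2 + 0.36·π_3
Solving with the normalization constraint gives π = (0.3190, 0.3844, 0.2967).
So the stationary probability of Escalated is 0.3844.

0.3844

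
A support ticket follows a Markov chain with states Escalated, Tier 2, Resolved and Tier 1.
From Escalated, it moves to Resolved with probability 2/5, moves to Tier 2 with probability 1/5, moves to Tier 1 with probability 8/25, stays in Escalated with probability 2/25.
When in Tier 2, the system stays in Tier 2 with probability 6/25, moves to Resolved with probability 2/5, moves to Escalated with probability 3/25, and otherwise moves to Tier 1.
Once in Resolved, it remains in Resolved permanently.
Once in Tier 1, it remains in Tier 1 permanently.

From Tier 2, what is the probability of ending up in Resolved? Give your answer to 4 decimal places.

Let h(s) be the probability of absorption at Resolved starting from transient state s. Then h(Resolved) = 1 and h(Tier 1) = 0. By first-step analysis:
h(Escalated) = 0.08·h(Escalated) + 0.2·h(Tier 2) + 0.4·1 + 0.32·0
h(Tier 2) = 0.12·h(Escalated) + 0.24·h(Tier 2) + 0.4·1 + 0.24·0
Solving: h(Escalated) = 0.5687, h(Tier 2) = 0.6161.
Starting from Tier 2, the probability is 0.6161.

0.6161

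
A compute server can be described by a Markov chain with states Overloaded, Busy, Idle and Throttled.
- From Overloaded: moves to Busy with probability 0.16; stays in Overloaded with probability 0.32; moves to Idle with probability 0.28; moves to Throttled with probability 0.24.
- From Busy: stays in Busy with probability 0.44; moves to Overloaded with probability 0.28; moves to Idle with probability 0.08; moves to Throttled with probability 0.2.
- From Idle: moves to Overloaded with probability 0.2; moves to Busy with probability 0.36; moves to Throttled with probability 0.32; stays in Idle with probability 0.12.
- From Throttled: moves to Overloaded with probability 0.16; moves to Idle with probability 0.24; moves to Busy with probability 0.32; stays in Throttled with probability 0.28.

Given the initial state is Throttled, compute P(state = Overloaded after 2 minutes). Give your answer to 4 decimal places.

Propagate the distribution vector 2 minutes from Throttled.
After 0 minutes: (0.0000, 0.0000, 0.0000, 1.0000)
After 1 minute: (0.1600, 0.3200, 0.2400, 0.2800)
After 2 minutes: (0.2336, 0.3424, 0.1664, 0.2576)
P(in Overloaded after 2 minutes) = 0.2336

0.2336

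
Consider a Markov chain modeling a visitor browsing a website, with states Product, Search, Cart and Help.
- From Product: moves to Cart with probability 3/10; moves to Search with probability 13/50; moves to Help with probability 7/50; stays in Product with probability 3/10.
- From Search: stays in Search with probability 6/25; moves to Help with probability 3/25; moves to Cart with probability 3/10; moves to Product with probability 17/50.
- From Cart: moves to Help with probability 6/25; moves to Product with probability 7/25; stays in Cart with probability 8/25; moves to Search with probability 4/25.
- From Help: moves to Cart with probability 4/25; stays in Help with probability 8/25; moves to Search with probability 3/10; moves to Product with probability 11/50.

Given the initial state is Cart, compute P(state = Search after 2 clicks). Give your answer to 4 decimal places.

Propagate the distribution vector 2 clicks from Cart.
After 0 clicks: (0.0000, 0.0000, 1.0000, 0.0000)
After 1 click: (0.2800, 0.1600, 0.3200, 0.2400)
After 2 clicks: (0.2808, 0.2344, 0.2728, 0.2120)
P(in Search after 2 clicks) = 0.2344

0.2344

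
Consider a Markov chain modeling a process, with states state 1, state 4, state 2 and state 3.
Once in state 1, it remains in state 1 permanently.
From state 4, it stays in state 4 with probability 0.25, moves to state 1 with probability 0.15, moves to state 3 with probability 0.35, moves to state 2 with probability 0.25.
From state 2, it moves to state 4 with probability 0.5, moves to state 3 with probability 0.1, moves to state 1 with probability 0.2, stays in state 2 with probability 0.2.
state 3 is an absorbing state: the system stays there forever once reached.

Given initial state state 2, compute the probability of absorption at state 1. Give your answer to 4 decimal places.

0.4737

Let h(s) be the probability of absorption at state 1 starting from transient state s. Then h(state 1) = 1 and h(state 3) = 0. By first-step analysis:
h(state 4) = 0.15·1 + 0.25·h(state 4) + 0.25·h(state 2) + 0.35·0
h(state 2) = 0.2·1 + 0.5·h(state 4) + 0.2·h(state 2) + 0.1·0
Solving: h(state 4) = 0.3579, h(state 2) = 0.4737.
Starting from state 2, the probability is 0.4737.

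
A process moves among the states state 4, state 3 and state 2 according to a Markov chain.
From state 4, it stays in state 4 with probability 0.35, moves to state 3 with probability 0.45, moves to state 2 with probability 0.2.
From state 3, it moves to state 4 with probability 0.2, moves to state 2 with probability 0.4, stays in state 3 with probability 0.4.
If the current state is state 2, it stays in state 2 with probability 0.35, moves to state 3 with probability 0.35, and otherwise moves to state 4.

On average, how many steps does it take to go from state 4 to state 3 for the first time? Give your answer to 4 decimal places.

Let t(s) be the expected number of steps to first reach state 3 from state s, with t(state 3) = 0. Conditioning on the first step:
t(state 4) = 1 + 0.35·t(state 4) + 0.2·t(state 2)
t(state 2) = 1 + 0.3·t(state 4) + 0.35·t(state 2)
Solving: t(state 4) = 2.3448, t(state 2) = 2.6207.
Expected steps from state 4 to state 3: 2.3448.

2.3448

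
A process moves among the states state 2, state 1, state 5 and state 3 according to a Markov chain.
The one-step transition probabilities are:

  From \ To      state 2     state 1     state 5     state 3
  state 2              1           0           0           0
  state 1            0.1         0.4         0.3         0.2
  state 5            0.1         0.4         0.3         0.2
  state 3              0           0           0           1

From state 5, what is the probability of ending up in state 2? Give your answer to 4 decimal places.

Let h(s) be the probability of absorption at state 2 starting from transient state s. Then h(state 2) = 1 and h(state 3) = 0. By first-step analysis:
h(state 1) = 0.1·1 + 0.4·h(state 1) + 0.3·h(state 5) + 0.2·0
h(state 5) = 0.1·1 + 0.4·h(state 1) + 0.3·h(state 5) + 0.2·0
Solving: h(state 1) = 0.3333, h(state 5) = 0.3333.
Starting from state 5, the probability is 0.3333.

0.3333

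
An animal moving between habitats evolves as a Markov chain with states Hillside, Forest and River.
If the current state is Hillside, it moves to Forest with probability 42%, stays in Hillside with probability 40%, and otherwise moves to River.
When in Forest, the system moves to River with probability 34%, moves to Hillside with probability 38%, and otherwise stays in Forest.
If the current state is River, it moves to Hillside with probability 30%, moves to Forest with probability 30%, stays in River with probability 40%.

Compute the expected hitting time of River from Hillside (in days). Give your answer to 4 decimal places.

Let t(s) be the expected number of days to first reach River from state s, with t(River) = 0. Conditioning on the first day:
t(Hillside) = 1 + 0.4·t(Hillside) + 0.42·t(Forest)
t(Forest) = 1 + 0.38·t(Hillside) + 0.28·t(Forest)
Solving: t(Hillside) = 4.1850, t(Forest) = 3.5977.
Expected days from Hillside to River: 4.1850.

4.1850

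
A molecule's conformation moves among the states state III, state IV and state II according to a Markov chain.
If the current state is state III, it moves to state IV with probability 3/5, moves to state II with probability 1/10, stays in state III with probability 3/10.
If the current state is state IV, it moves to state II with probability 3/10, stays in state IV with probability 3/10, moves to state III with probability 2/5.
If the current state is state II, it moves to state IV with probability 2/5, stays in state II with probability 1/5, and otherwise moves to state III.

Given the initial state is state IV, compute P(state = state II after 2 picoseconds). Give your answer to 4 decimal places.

Sum over the intermediate state after 1 picosecond:
P = P(state IV→state III)·P(state III→state II) + P(state IV→state IV)·P(state IV→state II) + P(state IV→state II)·P(state II→state II)
  = 0.4×0.1 + 0.3×0.3 + 0.3×0.2
  = 0.0400 + 0.0900 + 0.0600 = 0.1900

0.1900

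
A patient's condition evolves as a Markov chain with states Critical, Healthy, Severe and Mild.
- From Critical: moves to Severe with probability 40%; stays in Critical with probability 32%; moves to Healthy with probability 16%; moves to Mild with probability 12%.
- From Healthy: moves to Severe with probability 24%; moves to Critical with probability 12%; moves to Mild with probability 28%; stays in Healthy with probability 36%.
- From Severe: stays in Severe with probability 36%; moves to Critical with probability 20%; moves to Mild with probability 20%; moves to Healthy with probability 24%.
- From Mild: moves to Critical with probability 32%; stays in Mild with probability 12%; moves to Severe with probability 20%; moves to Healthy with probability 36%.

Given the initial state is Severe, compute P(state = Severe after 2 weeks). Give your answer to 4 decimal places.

Propagate the distribution vector 2 weeks from Severe.
After 0 weeks: (0.0000, 0.0000, 1.0000, 0.0000)
After 1 week: (0.2000, 0.2400, 0.3600, 0.2000)
After 2 weeks: (0.2288, 0.2768, 0.3072, 0.1872)
P(in Severe after 2 weeks) = 0.3072

0.3072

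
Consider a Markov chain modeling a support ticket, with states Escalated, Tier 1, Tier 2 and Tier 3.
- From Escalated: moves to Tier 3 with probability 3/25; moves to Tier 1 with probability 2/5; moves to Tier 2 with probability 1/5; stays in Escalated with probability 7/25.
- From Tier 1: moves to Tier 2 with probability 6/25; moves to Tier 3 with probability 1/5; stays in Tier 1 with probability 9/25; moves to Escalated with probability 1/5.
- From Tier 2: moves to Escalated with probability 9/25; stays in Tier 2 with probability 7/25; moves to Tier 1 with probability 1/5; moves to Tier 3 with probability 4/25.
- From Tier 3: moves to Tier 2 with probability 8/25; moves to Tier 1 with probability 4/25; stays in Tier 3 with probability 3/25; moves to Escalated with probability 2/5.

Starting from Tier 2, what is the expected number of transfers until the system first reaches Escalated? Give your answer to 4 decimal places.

Let t(s) be the expected number of transfers to first reach Escalated from state s, with t(Escalated) = 0. Conditioning on the first transfer:
t(Tier 1) = 1 + 0.36·t(Tier 1) + 0.24·t(Tier 2) + 0.2·t(Tier 3)
t(Tier 2) = 1 + 0.2·t(Tier 1) + 0.28·t(Tier 2) + 0.16·t(Tier 3)
t(Tier 3) = 1 + 0.16·t(Tier 1) + 0.32·t(Tier 2) + 0.12·t(Tier 3)
Solving: t(Tier 1) = 3.6047, t(Tier 2) = 3.0335, t(Tier 3) = 2.8949.
Expected transfers from Tier 2 to Escalated: 3.0335.

3.0335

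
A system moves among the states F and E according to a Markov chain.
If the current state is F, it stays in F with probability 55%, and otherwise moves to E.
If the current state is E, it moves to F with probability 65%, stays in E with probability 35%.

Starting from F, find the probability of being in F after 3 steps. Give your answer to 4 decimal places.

0.5905

Propagate the distribution vector 3 steps from F.
After 0 steps: (1.0000, 0.0000)
After 1 step: (0.5500, 0.4500)
After 2 steps: (0.5950, 0.4050)
After 3 steps: (0.5905, 0.4095)
P(in F after 3 steps) = 0.5905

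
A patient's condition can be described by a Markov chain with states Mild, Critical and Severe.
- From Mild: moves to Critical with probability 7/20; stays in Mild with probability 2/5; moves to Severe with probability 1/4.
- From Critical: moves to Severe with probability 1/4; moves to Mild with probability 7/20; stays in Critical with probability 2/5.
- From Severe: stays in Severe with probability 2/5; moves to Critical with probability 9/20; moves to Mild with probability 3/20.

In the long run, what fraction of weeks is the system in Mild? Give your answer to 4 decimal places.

0.3065

Let the stationary distribution be π with π = πP and π_1 + π_2 + π_3 = 1.
π_1 = 0.4·π_1 + 0.35·π_2 + 0.15·π_3
π_2 = 0.35·π_1 + 0.4·π_2 + 0.45·π_3
Solving with the normalization constraint gives π = (0.3065, 0.3994, 0.2941).
So the stationary probability of Mild is 0.3065.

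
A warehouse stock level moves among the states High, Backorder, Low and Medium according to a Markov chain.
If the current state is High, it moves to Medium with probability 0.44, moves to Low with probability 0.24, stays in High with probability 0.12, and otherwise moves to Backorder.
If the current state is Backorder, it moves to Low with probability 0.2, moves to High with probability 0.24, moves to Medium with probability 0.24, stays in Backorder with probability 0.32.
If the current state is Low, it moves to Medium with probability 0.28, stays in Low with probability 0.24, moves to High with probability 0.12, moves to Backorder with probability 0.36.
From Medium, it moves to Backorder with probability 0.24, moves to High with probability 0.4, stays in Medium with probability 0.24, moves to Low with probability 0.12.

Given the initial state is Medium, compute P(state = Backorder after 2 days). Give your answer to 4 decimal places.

Propagate the distribution vector 2 days from Medium.
After 0 days: (0.0000, 0.0000, 0.0000, 1.0000)
After 1 day: (0.4000, 0.2400, 0.1200, 0.2400)
After 2 days: (0.2160, 0.2576, 0.2016, 0.3248)
P(in Backorder after 2 days) = 0.2576

0.2576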